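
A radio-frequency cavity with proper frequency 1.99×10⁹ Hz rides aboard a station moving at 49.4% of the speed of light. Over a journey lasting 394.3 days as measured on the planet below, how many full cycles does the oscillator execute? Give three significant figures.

β = 0.494; γ = 1/√(1 − 0.494²) = 1/√0.7560 = 1.150
The oscillator's own cycle count is N = f × τ where τ is the proper time aboard the station. τ = Δt/γ = 394.3/1.150 = 342.8 days = 2.962×10⁷ s.
N = 1.99×10⁹ × 2.962×10⁷ = 5.894×10¹⁶.

N = 5.89×10¹⁶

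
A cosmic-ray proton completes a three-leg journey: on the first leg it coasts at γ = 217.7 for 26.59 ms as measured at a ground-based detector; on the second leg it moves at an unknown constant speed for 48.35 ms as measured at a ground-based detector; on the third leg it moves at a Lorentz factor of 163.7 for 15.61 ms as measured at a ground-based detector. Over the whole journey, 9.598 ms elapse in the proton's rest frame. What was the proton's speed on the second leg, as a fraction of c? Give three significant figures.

β = 0.981

Leg 1: γ = 217.7; τ_1 = 26.59/217.7 = 0.1221 ms.
Leg 2: speed unknown; τ_2 = 48.35/γ_2.
Leg 3: γ = 163.7; τ_3 = 15.61/163.7 = 0.09536 ms.
Total proper time: 0.1221 + τ_2 + 0.09536 = 9.598, so τ_2 = 9.598 − 0.2175 = 9.381 ms.
γ_2 = 48.35/9.381 = 5.154; β = √(1 − 1/γ²) = √0.9624.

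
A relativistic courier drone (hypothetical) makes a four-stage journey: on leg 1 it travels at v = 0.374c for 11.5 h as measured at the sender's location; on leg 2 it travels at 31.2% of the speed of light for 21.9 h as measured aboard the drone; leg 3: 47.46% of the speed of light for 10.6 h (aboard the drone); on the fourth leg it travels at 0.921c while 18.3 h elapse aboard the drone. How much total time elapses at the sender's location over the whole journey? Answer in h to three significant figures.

Leg 1: 11.5 h is already measured at the sender's location.
Leg 2: β = 0.312; γ = 1/√(1 − 0.312²) = 1/√0.9027 = 1.053; Δt_2 = 1.053 × 21.9 = 23.05 h.
Leg 3: β = 0.4746; γ = 1/√(1 − 0.4746²) = 1/√0.7748 = 1.136; Δt_3 = 1.136 × 10.6 = 12.04 h.
Leg 4: γ = 1/√(1 − 0.921²) = 1/√0.1518 = 2.567; Δt_4 = 2.567 × 18.3 = 46.98 h.
Total: 11.50 + 23.05 + 12.04 + 46.98 h.

Δt = 93.6 h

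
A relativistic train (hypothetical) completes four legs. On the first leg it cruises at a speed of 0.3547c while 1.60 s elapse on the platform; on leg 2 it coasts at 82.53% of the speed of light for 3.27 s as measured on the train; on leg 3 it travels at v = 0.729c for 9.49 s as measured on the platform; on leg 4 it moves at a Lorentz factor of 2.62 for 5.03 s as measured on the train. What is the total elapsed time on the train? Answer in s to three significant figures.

Leg 1: γ = 1/√(1 − 0.3547²) = 1/√0.8742 = 1.070; τ_1 = 1.60/1.070 = 1.496 s.
Leg 2: 3.27 s is already measured on the train.
Leg 3: γ = 1/√(1 − 0.729²) = 1/√0.4686 = 1.461; τ_3 = 9.49/1.461 = 6.496 s.
Leg 4: 5.03 s is already measured on the train.
Total: 1.496 + 3.270 + 6.496 + 5.030 s.

τ = 16.3 s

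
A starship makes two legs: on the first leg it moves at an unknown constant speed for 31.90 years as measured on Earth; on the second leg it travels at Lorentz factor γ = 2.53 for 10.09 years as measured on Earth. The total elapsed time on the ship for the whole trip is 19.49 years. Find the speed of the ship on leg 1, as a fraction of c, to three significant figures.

Leg 1: speed unknown; τ_1 = 31.90/γ_1.
Leg 2: γ = 2.53; τ_2 = 10.09/2.530 = 3.988 years.
Total proper time: τ_1 + 3.988 = 19.49, so τ_1 = 19.49 − 3.988 = 15.50 years.
γ_1 = 31.90/15.50 = 2.058; β = √(1 − 1/γ²) = √0.7639.

β = 0.874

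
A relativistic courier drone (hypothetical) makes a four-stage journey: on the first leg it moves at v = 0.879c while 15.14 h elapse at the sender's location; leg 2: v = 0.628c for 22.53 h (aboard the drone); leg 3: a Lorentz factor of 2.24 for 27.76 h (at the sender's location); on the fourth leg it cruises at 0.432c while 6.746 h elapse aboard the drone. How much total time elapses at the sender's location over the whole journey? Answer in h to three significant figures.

Δt = 79.3 h

Leg 1: 15.14 h is already measured at the sender's location.
Leg 2: γ = 1/√(1 − 0.628²) = 1/√0.6056 = 1.285; Δt_2 = 1.285 × 22.53 = 28.95 h.
Leg 3: 27.76 h is already measured at the sender's location.
Leg 4: γ = 1/√(1 − 0.432²) = 1/√0.8134 = 1.109; Δt_4 = 1.109 × 6.746 = 7.480 h.
Total: 15.14 + 28.95 + 27.76 + 7.480 h.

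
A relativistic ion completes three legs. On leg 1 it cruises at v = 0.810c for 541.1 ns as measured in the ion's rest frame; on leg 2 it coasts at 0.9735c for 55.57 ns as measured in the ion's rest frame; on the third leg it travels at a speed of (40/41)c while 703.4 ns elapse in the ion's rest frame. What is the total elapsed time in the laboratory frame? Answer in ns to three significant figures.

Leg 1: γ = 1/√(1 − 0.810²) = 1/√0.3439 = 1.705; Δt_1 = 1.705 × 541.1 = 922.7 ns.
Leg 2: γ = 1/√(1 − 0.9735²) = 1/√0.05230 = 4.373; Δt_2 = 4.373 × 55.57 = 243.0 ns.
Leg 3: γ = 1/√(1 − (40/41)²) = 41/9 ≈ 4.556; Δt_3 = 4.556 × 703.4 = 3204 ns.
Total: 922.7 + 243.0 + 3204 ns.

Δt = 4370 ns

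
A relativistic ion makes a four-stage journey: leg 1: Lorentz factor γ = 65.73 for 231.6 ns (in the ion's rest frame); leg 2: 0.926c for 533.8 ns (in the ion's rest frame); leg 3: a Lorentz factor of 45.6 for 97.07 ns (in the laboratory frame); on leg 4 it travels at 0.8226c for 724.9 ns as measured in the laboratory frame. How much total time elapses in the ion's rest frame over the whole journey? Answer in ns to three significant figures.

Leg 1: 231.6 ns is already measured in the ion's rest frame.
Leg 2: 533.8 ns is already measured in the ion's rest frame.
Leg 3: γ = 45.6; τ_3 = 97.07/45.60 = 2.129 ns.
Leg 4: γ = 1/√(1 − 0.8226²) = 1/√0.3233 = 1.759; τ_4 = 724.9/1.759 = 412.2 ns.
Total: 231.6 + 533.8 + 2.129 + 412.2 ns.

τ = 1180 ns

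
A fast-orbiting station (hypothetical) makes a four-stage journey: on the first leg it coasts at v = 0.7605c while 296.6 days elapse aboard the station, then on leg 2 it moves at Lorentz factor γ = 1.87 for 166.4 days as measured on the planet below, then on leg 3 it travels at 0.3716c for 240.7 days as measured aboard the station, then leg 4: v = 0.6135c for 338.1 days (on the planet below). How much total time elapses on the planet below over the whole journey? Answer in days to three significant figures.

Leg 1: γ = 1/√(1 − 0.7605²) = 1/√0.4216 = 1.540; Δt_1 = 1.540 × 296.6 = 456.8 days.
Leg 2: 166.4 days is already measured on the planet below.
Leg 3: γ = 1/√(1 − 0.3716²) = 1/√0.8619 = 1.077; Δt_3 = 1.077 × 240.7 = 259.3 days.
Leg 4: 338.1 days is already measured on the planet below.
Total: 456.8 + 166.4 + 259.3 + 338.1 days.

Δt = 1220 days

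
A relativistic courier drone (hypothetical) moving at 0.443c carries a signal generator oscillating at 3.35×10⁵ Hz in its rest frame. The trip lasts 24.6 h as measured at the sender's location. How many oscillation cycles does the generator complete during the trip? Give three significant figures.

N = 2.66×10¹⁰

γ = 1/√(1 − 0.443²) = 1/√0.8038 = 1.115
The oscillator's own cycle count is N = f × τ where τ is the proper time aboard the drone. τ = Δt/γ = 24.6/1.115 = 22.05 h = 7.940×10⁴ s.
N = 3.35×10⁵ × 7.940×10⁴ = 2.660×10¹⁰.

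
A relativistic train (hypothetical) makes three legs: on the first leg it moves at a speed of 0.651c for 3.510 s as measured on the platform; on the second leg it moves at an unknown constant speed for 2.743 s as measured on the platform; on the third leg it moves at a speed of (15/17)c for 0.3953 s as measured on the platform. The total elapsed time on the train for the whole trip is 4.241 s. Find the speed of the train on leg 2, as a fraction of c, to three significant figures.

β = 0.862

Leg 1: γ = 1/√(1 − 0.651²) = 1/√0.5762 = 1.317; τ_1 = 3.510/1.317 = 2.664 s.
Leg 2: speed unknown; τ_2 = 2.743/γ_2.
Leg 3: γ = 1/√(1 − (15/17)²) = 17/8 = 2.125; τ_3 = 0.3953/2.125 = 0.1860 s.
Total proper time: 2.664 + τ_2 + 0.1860 = 4.241, so τ_2 = 4.241 − 2.850 = 1.391 s.
γ_2 = 2.743/1.391 = 1.973; β = √(1 − 1/γ²) = √0.7430.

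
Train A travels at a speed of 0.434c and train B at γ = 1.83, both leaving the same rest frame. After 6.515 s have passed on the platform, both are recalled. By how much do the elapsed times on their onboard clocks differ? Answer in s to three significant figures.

|τ_A − τ_B| = 2.31 s

A: γ = 1/√(1 − 0.434²) = 1/√0.8116 = 1.110; τ_A = 6.515/1.110 = 5.869 s.
B: γ = 1.83; τ_B = 6.515/1.830 = 3.560 s.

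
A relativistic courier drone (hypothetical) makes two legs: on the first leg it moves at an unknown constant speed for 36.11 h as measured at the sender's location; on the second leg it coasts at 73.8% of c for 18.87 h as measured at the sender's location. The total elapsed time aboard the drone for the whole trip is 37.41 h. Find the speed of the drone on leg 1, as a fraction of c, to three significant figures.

β = 0.730

Leg 1: speed unknown; τ_1 = 36.11/γ_1.
Leg 2: β = 0.738; γ = 1/√(1 − 0.738²) = 1/√0.4554 = 1.482; τ_2 = 18.87/1.482 = 12.73 h.
Total proper time: τ_1 + 12.73 = 37.41, so τ_1 = 37.41 − 12.73 = 24.68 h.
γ_1 = 36.11/24.68 = 1.463; β = √(1 − 1/γ²) = √0.5330.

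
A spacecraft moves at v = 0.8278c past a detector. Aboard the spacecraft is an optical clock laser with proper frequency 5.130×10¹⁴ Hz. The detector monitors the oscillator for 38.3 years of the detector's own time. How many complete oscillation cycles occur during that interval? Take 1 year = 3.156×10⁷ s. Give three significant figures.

γ = 1/√(1 − 0.8278²) = 1/√0.3147 = 1.782
During 38.3 years of lab time, the oscillator's proper time advances by τ = Δt/γ = 38.3/1.782 = 21.49 years = 6.781×10⁸ s.
N = f × τ = 5.130×10¹⁴ × 6.781×10⁸ = 3.479×10²³.

N = 3.48×10²³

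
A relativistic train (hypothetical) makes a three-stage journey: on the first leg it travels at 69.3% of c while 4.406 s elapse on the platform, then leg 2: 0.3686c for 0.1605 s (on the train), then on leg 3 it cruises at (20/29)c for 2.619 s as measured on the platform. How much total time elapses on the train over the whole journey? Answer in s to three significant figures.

Leg 1: β = 0.693; γ = 1/√(1 − 0.693²) = 1/√0.5198 = 1.387; τ_1 = 4.406/1.387 = 3.176 s.
Leg 2: 0.1605 s is already measured on the train.
Leg 3: γ = 1/√(1 − (20/29)²) = 29/21 ≈ 1.381; τ_3 = 2.619/1.381 = 1.897 s.
Total: 3.176 + 0.1605 + 1.897 s.

τ = 5.23 s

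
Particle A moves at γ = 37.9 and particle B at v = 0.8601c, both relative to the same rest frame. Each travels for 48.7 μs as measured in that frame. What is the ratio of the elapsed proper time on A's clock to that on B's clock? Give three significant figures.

A: γ = 37.9. B: γ = 1/√(1 − 0.8601²) = 1/√0.2602 = 1.960.
τ_A/τ_B = γ_B/γ_A = 1.960/37.90 = 0.05172, so τ_A/τ_B = 0.05172.

τ_A/τ_B = 0.0517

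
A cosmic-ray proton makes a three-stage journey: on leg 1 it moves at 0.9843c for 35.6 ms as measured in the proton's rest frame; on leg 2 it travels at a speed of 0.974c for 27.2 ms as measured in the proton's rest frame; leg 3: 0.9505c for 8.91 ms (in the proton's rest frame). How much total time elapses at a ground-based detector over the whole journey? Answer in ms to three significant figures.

Δt = 350 ms

Leg 1: γ = 1/√(1 − 0.9843²) = 1/√0.03115 = 5.666; Δt_1 = 5.666 × 35.6 = 201.7 ms.
Leg 2: γ = 1/√(1 − 0.974²) = 1/√0.05132 = 4.414; Δt_2 = 4.414 × 27.2 = 120.1 ms.
Leg 3: γ = 1/√(1 − 0.9505²) = 1/√0.09655 = 3.218; Δt_3 = 3.218 × 8.91 = 28.67 ms.
Total: 201.7 + 120.1 + 28.67 ms.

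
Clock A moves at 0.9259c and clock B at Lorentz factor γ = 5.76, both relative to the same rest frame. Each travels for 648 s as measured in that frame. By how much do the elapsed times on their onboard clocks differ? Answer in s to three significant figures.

|τ_A − τ_B| = 132 s

A: γ = 1/√(1 − 0.9259²) = 1/√0.1427 = 2.647; τ_A = 648/2.647 = 244.8 s.
B: γ = 5.76; τ_B = 648/5.760 = 112.5 s.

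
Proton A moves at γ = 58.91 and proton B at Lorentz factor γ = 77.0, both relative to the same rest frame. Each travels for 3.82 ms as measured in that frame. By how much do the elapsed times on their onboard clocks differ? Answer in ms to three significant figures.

|τ_A − τ_B| = 0.0152 ms

A: γ = 58.91; τ_A = 3.82/58.91 = 0.06484 ms.
B: γ = 77.0; τ_B = 3.82/77.00 = 0.04961 ms.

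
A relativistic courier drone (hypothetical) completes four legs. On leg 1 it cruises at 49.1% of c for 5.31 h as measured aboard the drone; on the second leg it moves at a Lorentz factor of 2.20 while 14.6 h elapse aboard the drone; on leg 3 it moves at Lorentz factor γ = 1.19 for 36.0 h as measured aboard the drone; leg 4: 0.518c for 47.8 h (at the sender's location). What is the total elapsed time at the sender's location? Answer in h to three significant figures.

Leg 1: β = 0.491; γ = 1/√(1 − 0.491²) = 1/√0.7589 = 1.148; Δt_1 = 1.148 × 5.31 = 6.095 h.
Leg 2: γ = 2.20; Δt_2 = 2.200 × 14.6 = 32.12 h.
Leg 3: γ = 1.19; Δt_3 = 1.190 × 36.0 = 42.84 h.
Leg 4: 47.8 h is already measured at the sender's location.
Total: 6.095 + 32.12 + 42.84 + 47.80 h.

Δt = 129 h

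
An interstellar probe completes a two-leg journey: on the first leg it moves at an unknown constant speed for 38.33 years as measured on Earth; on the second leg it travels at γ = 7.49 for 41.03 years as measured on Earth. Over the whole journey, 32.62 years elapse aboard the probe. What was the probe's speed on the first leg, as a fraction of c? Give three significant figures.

β = 0.706

Leg 1: speed unknown; τ_1 = 38.33/γ_1.
Leg 2: γ = 7.49; τ_2 = 41.03/7.490 = 5.478 years.
Total proper time: τ_1 + 5.478 = 32.62, so τ_1 = 32.62 − 5.478 = 27.14 years.
γ_1 = 38.33/27.14 = 1.412; β = √(1 − 1/γ²) = √0.4986.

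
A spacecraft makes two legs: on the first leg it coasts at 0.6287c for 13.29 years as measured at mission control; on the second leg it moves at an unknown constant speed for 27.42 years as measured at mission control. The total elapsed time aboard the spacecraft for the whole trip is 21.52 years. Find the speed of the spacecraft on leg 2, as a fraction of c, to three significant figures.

Leg 1: γ = 1/√(1 − 0.6287²) = 1/√0.6047 = 1.286; τ_1 = 13.29/1.286 = 10.33 years.
Leg 2: speed unknown; τ_2 = 27.42/γ_2.
Total proper time: 10.33 + τ_2 = 21.52, so τ_2 = 21.52 − 10.33 = 11.19 years.
γ_2 = 27.42/11.19 = 2.451; β = √(1 − 1/γ²) = √0.8336.

β = 0.913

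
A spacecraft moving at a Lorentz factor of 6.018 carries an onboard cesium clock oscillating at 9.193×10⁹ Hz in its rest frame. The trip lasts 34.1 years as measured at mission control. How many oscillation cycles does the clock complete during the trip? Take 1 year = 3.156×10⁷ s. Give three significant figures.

N = 1.64×10¹⁸

γ = 6.018
The oscillator's own cycle count is N = f × τ where τ is the proper time aboard the spacecraft. τ = Δt/γ = 34.1/6.018 = 5.666 years = 1.788×10⁸ s.
N = 9.193×10⁹ × 1.788×10⁸ = 1.644×10¹⁸.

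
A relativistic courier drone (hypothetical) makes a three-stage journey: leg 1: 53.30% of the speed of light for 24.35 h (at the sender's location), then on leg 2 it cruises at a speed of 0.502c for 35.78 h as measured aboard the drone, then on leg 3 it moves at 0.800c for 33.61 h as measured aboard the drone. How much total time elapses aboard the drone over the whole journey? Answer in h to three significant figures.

τ = 90.0 h

Leg 1: β = 0.5330; γ = 1/√(1 − 0.5330²) = 1/√0.7159 = 1.182; τ_1 = 24.35/1.182 = 20.60 h.
Leg 2: 35.78 h is already measured aboard the drone.
Leg 3: 33.61 h is already measured aboard the drone.
Total: 20.60 + 35.78 + 33.61 h.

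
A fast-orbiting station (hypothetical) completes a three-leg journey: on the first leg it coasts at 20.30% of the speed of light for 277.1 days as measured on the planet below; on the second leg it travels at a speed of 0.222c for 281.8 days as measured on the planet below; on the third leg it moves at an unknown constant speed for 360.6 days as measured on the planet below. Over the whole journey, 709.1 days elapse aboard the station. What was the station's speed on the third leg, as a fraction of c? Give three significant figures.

Leg 1: β = 0.2030; γ = 1/√(1 − 0.2030²) = 1/√0.9588 = 1.021; τ_1 = 277.1/1.021 = 271.3 days.
Leg 2: γ = 1/√(1 − 0.222²) = 1/√0.9507 = 1.026; τ_2 = 281.8/1.026 = 274.8 days.
Leg 3: speed unknown; τ_3 = 360.6/γ_3.
Total proper time: 271.3 + 274.8 + τ_3 = 709.1, so τ_3 = 709.1 − 546.1 = 163.0 days.
γ_3 = 360.6/163.0 = 2.212; β = √(1 − 1/γ²) = √0.7957.

β = 0.892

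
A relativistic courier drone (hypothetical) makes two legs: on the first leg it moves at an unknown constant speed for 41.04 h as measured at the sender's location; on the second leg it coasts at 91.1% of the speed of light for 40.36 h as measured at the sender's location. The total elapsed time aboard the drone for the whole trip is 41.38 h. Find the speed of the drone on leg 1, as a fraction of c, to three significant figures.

Leg 1: speed unknown; τ_1 = 41.04/γ_1.
Leg 2: β = 0.911; γ = 1/√(1 − 0.911²) = 1/√0.1701 = 2.425; τ_2 = 40.36/2.425 = 16.64 h.
Total proper time: τ_1 + 16.64 = 41.38, so τ_1 = 41.38 − 16.64 = 24.74 h.
γ_1 = 41.04/24.74 = 1.659; β = √(1 − 1/γ²) = √0.6367.

β = 0.798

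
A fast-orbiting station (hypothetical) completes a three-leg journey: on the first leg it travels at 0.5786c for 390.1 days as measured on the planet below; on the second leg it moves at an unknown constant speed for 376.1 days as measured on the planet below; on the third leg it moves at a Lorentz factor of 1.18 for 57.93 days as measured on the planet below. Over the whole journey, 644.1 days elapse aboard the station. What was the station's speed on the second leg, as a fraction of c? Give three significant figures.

Leg 1: γ = 1/√(1 − 0.5786²) = 1/√0.6652 = 1.226; τ_1 = 390.1/1.226 = 318.2 days.
Leg 2: speed unknown; τ_2 = 376.1/γ_2.
Leg 3: γ = 1.18; τ_3 = 57.93/1.180 = 49.09 days.
Total proper time: 318.2 + τ_2 + 49.09 = 644.1, so τ_2 = 644.1 − 367.3 = 276.8 days.
γ_2 = 376.1/276.8 = 1.359; β = √(1 − 1/γ²) = √0.4582.

β = 0.677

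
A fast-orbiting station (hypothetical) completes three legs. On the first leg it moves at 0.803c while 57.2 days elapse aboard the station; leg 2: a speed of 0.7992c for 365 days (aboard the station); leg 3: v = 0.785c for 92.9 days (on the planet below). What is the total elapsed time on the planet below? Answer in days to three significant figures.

Δt = 796 days

Leg 1: γ = 1/√(1 − 0.803²) = 1/√0.3552 = 1.678; Δt_1 = 1.678 × 57.2 = 95.98 days.
Leg 2: γ = 1/√(1 − 0.7992²) = 1/√0.3613 = 1.664; Δt_2 = 1.664 × 365 = 607.3 days.
Leg 3: 92.9 days is already measured on the planet below.
Total: 95.98 + 607.3 + 92.90 days.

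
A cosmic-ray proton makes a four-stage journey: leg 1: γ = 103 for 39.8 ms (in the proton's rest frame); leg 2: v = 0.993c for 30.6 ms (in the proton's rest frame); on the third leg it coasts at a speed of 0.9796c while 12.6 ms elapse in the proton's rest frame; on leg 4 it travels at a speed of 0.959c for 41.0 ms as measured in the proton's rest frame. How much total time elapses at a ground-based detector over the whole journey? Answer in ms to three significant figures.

Leg 1: γ = 103; Δt_1 = 103.0 × 39.8 = 4099 ms.
Leg 2: γ = 1/√(1 − 0.993²) = 1/√0.01395 = 8.466; Δt_2 = 8.466 × 30.6 = 259.1 ms.
Leg 3: γ = 1/√(1 − 0.9796²) = 1/√0.04038 = 4.976; Δt_3 = 4.976 × 12.6 = 62.70 ms.
Leg 4: γ = 1/√(1 − 0.959²) = 1/√0.08032 = 3.529; Δt_4 = 3.529 × 41.0 = 144.7 ms.
Total: 4099 + 259.1 + 62.70 + 144.7 ms.

Δt = 4570 ms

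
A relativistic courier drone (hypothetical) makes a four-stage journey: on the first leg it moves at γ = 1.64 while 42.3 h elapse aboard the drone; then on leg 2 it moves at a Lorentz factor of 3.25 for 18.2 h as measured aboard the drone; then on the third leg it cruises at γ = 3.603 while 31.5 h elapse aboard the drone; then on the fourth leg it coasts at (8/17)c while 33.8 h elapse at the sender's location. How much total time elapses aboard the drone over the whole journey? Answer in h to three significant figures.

Leg 1: 42.3 h is already measured aboard the drone.
Leg 2: 18.2 h is already measured aboard the drone.
Leg 3: 31.5 h is already measured aboard the drone.
Leg 4: γ = 1/√(1 − (8/17)²) = 17/15 ≈ 1.133; τ_4 = 33.8/1.133 = 29.82 h.
Total: 42.30 + 18.20 + 31.50 + 29.82 h.

τ = 122 h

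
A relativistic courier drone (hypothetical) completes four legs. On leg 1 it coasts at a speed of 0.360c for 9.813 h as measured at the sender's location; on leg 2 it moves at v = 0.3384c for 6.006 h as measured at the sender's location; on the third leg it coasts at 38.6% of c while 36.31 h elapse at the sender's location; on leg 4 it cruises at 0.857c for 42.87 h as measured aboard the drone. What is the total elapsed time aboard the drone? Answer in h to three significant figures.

τ = 91.2 h

Leg 1: γ = 1/√(1 − 0.360²) = 1/√0.8704 = 1.072; τ_1 = 9.813/1.072 = 9.155 h.
Leg 2: γ = 1/√(1 − 0.3384²) = 1/√0.8855 = 1.063; τ_2 = 6.006/1.063 = 5.652 h.
Leg 3: β = 0.386; γ = 1/√(1 − 0.386²) = 1/√0.8510 = 1.084; τ_3 = 36.31/1.084 = 33.50 h.
Leg 4: 42.87 h is already measured aboard the drone.
Total: 9.155 + 5.652 + 33.50 + 42.87 h.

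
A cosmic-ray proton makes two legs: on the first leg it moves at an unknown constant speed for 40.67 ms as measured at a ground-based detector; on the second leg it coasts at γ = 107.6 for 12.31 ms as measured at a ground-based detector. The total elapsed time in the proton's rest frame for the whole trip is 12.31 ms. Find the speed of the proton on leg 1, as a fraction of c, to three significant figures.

β = 0.954

Leg 1: speed unknown; τ_1 = 40.67/γ_1.
Leg 2: γ = 107.6; τ_2 = 12.31/107.6 = 0.1144 ms.
Total proper time: τ_1 + 0.1144 = 12.31, so τ_1 = 12.31 − 0.1144 = 12.20 ms.
γ_1 = 40.67/12.20 = 3.335; β = √(1 − 1/γ²) = √0.9101.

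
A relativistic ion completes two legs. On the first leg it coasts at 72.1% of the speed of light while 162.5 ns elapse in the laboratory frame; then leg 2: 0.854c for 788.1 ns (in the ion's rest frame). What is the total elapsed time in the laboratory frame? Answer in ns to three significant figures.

Leg 1: 162.5 ns is already measured in the laboratory frame.
Leg 2: γ = 1/√(1 − 0.854²) = 1/√0.2707 = 1.922; Δt_2 = 1.922 × 788.1 = 1515 ns.
Total: 162.5 + 1515 ns.

Δt = 1680 ns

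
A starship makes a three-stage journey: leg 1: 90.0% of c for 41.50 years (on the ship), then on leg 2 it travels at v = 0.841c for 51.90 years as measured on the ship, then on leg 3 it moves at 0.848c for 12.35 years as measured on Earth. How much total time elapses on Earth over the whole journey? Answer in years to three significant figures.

Δt = 203 years

Leg 1: β = 0.900; γ = 1/√(1 − 0.900²) = 1/√0.1900 = 2.294; Δt_1 = 2.294 × 41.50 = 95.21 years.
Leg 2: γ = 1/√(1 − 0.841²) = 1/√0.2927 = 1.848; Δt_2 = 1.848 × 51.90 = 95.93 years.
Leg 3: 12.35 years is already measured on Earth.
Total: 95.21 + 95.93 + 12.35 years.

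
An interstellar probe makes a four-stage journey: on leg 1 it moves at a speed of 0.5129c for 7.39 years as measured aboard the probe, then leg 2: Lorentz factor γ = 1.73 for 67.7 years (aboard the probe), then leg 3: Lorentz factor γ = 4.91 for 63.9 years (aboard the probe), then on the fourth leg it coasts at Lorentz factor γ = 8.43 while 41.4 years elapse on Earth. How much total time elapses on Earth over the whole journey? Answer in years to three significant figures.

Leg 1: γ = 1/√(1 − 0.5129²) = 1/√0.7369 = 1.165; Δt_1 = 1.165 × 7.39 = 8.609 years.
Leg 2: γ = 1.73; Δt_2 = 1.730 × 67.7 = 117.1 years.
Leg 3: γ = 4.91; Δt_3 = 4.910 × 63.9 = 313.7 years.
Leg 4: 41.4 years is already measured on Earth.
Total: 8.609 + 117.1 + 313.7 + 41.40 years.

Δt = 481 years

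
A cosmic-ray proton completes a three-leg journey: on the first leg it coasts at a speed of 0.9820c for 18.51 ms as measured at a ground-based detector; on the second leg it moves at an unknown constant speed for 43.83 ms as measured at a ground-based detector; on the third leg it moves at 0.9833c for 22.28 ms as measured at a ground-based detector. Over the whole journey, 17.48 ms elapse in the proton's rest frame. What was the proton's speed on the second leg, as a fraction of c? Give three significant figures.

β = 0.974

Leg 1: γ = 1/√(1 − 0.9820²) = 1/√0.03568 = 5.294; τ_1 = 18.51/5.294 = 3.496 ms.
Leg 2: speed unknown; τ_2 = 43.83/γ_2.
Leg 3: γ = 1/√(1 − 0.9833²) = 1/√0.03312 = 5.495; τ_3 = 22.28/5.495 = 4.055 ms.
Total proper time: 3.496 + τ_2 + 4.055 = 17.48, so τ_2 = 17.48 − 7.551 = 9.929 ms.
γ_2 = 43.83/9.929 = 4.414; β = √(1 − 1/γ²) = √0.9487.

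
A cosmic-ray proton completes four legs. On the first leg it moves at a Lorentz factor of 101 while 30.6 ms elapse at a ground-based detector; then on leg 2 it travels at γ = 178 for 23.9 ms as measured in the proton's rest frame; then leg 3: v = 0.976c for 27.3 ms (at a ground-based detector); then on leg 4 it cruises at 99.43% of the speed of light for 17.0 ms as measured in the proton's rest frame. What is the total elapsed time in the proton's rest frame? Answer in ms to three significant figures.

Leg 1: γ = 101; τ_1 = 30.6/101.0 = 0.3030 ms.
Leg 2: 23.9 ms is already measured in the proton's rest frame.
Leg 3: γ = 1/√(1 − 0.976²) = 1/√0.04742 = 4.592; τ_3 = 27.3/4.592 = 5.945 ms.
Leg 4: 17.0 ms is already measured in the proton's rest frame.
Total: 0.3030 + 23.90 + 5.945 + 17.00 ms.

τ = 47.1 ms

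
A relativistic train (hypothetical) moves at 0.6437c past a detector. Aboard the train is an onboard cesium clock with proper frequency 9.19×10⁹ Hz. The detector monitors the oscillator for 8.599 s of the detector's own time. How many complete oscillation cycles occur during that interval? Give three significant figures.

γ = 1/√(1 − 0.6437²) = 1/√0.5857 = 1.307
During 8.599 s of lab time, the oscillator's proper time advances by τ = Δt/γ = 8.599/1.307 = 6.581 s = 6.581×10⁰ s.
N = f × τ = 9.19×10⁹ × 6.581×10⁰ = 6.048×10¹⁰.

N = 6.05×10¹⁰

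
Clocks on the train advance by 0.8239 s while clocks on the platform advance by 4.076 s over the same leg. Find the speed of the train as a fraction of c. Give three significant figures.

The proper time is measured on the train (both events occur at the train's location); Δt is measured on the platform. γ = Δt/τ = 4.076/0.8239 = 4.947.
β = √(1 − 1/γ²) = √(1 − 0.04086) = √0.9591

v = 0.979c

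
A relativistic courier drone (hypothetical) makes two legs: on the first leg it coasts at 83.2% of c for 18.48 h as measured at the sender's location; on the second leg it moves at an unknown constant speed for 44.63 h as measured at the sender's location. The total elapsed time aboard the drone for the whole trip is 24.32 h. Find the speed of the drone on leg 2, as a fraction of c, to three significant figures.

β = 0.949

Leg 1: β = 0.832; γ = 1/√(1 − 0.832²) = 1/√0.3078 = 1.803; τ_1 = 18.48/1.803 = 10.25 h.
Leg 2: speed unknown; τ_2 = 44.63/γ_2.
Total proper time: 10.25 + τ_2 = 24.32, so τ_2 = 24.32 − 10.25 = 14.07 h.
γ_2 = 44.63/14.07 = 3.173; β = √(1 − 1/γ²) = √0.9006.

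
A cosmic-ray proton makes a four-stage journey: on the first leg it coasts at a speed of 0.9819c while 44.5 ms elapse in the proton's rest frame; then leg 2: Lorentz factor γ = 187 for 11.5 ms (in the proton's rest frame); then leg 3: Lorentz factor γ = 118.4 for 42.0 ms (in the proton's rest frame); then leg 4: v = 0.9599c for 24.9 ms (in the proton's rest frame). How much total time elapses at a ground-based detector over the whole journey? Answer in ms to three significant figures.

Δt = 7450 ms

Leg 1: γ = 1/√(1 − 0.9819²) = 1/√0.03587 = 5.280; Δt_1 = 5.280 × 44.5 = 235.0 ms.
Leg 2: γ = 187; Δt_2 = 187.0 × 11.5 = 2151 ms.
Leg 3: γ = 118.4; Δt_3 = 118.4 × 42.0 = 4973 ms.
Leg 4: γ = 1/√(1 − 0.9599²) = 1/√0.07859 = 3.567; Δt_4 = 3.567 × 24.9 = 88.82 ms.
Total: 235.0 + 2151 + 4973 + 88.82 ms.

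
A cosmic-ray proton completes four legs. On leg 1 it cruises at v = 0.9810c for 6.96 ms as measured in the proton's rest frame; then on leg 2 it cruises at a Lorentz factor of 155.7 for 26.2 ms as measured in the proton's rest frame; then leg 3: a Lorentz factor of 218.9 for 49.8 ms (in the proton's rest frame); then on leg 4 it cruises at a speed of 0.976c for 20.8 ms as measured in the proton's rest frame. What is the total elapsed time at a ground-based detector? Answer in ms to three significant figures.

Δt = 1.51×10⁴ ms

Leg 1: γ = 1/√(1 − 0.9810²) = 1/√0.03764 = 5.154; Δt_1 = 5.154 × 6.96 = 35.87 ms.
Leg 2: γ = 155.7; Δt_2 = 155.7 × 26.2 = 4079 ms.
Leg 3: γ = 218.9; Δt_3 = 218.9 × 49.8 = 1.090×10⁴ ms.
Leg 4: γ = 1/√(1 − 0.976²) = 1/√0.04742 = 4.592; Δt_4 = 4.592 × 20.8 = 95.51 ms.
Total: 35.87 + 4079 + 1.090×10⁴ + 95.51 ms.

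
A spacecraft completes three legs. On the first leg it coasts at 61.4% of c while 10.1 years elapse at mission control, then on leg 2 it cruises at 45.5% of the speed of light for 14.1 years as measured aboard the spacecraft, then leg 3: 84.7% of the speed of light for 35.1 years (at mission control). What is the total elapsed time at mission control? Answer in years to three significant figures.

Leg 1: 10.1 years is already measured at mission control.
Leg 2: β = 0.455; γ = 1/√(1 − 0.455²) = 1/√0.7930 = 1.123; Δt_2 = 1.123 × 14.1 = 15.83 years.
Leg 3: 35.1 years is already measured at mission control.
Total: 10.10 + 15.83 + 35.10 years.

Δt = 61.0 years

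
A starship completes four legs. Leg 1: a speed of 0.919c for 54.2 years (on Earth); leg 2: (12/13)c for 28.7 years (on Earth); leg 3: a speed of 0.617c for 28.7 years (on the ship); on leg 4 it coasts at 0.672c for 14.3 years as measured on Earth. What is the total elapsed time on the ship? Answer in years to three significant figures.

Leg 1: γ = 1/√(1 − 0.919²) = 1/√0.1554 = 2.536; τ_1 = 54.2/2.536 = 21.37 years.
Leg 2: γ = 1/√(1 − (12/13)²) = 13/5 = 2.600; τ_2 = 28.7/2.600 = 11.04 years.
Leg 3: 28.7 years is already measured on the ship.
Leg 4: γ = 1/√(1 − 0.672²) = 1/√0.5484 = 1.350; τ_4 = 14.3/1.350 = 10.59 years.
Total: 21.37 + 11.04 + 28.70 + 10.59 years.

τ = 71.7 years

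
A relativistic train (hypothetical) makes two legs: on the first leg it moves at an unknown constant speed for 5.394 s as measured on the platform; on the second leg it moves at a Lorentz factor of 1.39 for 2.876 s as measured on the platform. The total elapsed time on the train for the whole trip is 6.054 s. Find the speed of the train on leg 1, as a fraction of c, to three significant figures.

β = 0.674

Leg 1: speed unknown; τ_1 = 5.394/γ_1.
Leg 2: γ = 1.39; τ_2 = 2.876/1.390 = 2.069 s.
Total proper time: τ_1 + 2.069 = 6.054, so τ_1 = 6.054 − 2.069 = 3.985 s.
γ_1 = 5.394/3.985 = 1.354; β = √(1 − 1/γ²) = √0.4542.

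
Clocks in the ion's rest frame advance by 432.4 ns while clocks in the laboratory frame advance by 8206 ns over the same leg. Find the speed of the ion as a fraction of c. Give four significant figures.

The proper time is measured in the ion's rest frame (both events occur at the ion's location); Δt is measured in the laboratory frame. γ = Δt/τ = 8206/432.4 = 18.98.
β = √(1 − 1/γ²) = √(1 − 0.002777) = √0.9972

v = 0.9986c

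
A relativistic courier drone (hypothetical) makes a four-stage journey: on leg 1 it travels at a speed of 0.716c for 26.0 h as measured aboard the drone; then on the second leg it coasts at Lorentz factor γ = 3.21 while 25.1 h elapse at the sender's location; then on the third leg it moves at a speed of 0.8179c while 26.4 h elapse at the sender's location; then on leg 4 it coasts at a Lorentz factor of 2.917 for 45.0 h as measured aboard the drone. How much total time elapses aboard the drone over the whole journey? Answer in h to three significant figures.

τ = 94.0 h

Leg 1: 26.0 h is already measured aboard the drone.
Leg 2: γ = 3.21; τ_2 = 25.1/3.210 = 7.819 h.
Leg 3: γ = 1/√(1 − 0.8179²) = 1/√0.3310 = 1.738; τ_3 = 26.4/1.738 = 15.19 h.
Leg 4: 45.0 h is already measured aboard the drone.
Total: 26.00 + 7.819 + 15.19 + 45.00 h.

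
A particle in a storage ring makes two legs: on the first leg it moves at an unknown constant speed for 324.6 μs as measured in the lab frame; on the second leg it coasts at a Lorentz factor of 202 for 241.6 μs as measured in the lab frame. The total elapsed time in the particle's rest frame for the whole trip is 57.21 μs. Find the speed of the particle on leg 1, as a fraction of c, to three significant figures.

β = 0.985

Leg 1: speed unknown; τ_1 = 324.6/γ_1.
Leg 2: γ = 202; τ_2 = 241.6/202.0 = 1.196 μs.
Total proper time: τ_1 + 1.196 = 57.21, so τ_1 = 57.21 − 1.196 = 56.01 μs.
γ_1 = 324.6/56.01 = 5.795; β = √(1 − 1/γ²) = √0.9702.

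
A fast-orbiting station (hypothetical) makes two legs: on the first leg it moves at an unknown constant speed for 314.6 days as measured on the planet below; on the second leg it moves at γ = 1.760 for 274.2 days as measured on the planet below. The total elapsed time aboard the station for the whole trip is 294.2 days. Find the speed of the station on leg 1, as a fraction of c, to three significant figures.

Leg 1: speed unknown; τ_1 = 314.6/γ_1.
Leg 2: γ = 1.760; τ_2 = 274.2/1.760 = 155.8 days.
Total proper time: τ_1 + 155.8 = 294.2, so τ_1 = 294.2 − 155.8 = 138.4 days.
γ_1 = 314.6/138.4 = 2.273; β = √(1 − 1/γ²) = √0.8065.

β = 0.898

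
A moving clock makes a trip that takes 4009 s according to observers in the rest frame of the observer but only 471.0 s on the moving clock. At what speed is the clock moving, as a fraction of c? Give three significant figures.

The proper time is measured on the moving clock (both events occur at the clock's location); Δt is measured in the rest frame of the observer. γ = Δt/τ = 4009/471.0 = 8.512.
β = √(1 − 1/γ²) = √(1 − 0.01380) = √0.9862

β = 0.993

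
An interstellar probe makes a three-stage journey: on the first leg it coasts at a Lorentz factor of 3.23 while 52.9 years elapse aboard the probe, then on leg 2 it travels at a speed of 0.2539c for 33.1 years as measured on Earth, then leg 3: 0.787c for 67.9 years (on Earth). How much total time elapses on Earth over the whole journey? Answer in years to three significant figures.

Leg 1: γ = 3.23; Δt_1 = 3.230 × 52.9 = 170.9 years.
Leg 2: 33.1 years is already measured on Earth.
Leg 3: 67.9 years is already measured on Earth.
Total: 170.9 + 33.10 + 67.90 years.

Δt = 272 years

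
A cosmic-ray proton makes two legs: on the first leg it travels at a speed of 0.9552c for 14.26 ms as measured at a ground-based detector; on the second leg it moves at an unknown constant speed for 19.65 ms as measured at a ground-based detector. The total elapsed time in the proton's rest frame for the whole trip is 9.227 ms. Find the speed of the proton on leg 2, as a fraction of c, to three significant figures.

β = 0.967

Leg 1: γ = 1/√(1 − 0.9552²) = 1/√0.08759 = 3.379; τ_1 = 14.26/3.379 = 4.220 ms.
Leg 2: speed unknown; τ_2 = 19.65/γ_2.
Total proper time: 4.220 + τ_2 = 9.227, so τ_2 = 9.227 − 4.220 = 5.007 ms.
γ_2 = 19.65/5.007 = 3.925; β = √(1 − 1/γ²) = √0.9351.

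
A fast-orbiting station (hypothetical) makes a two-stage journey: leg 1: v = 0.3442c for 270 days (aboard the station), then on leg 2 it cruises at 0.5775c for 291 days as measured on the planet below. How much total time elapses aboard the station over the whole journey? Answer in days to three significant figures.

Leg 1: 270 days is already measured aboard the station.
Leg 2: γ = 1/√(1 − 0.5775²) = 1/√0.6665 = 1.225; τ_2 = 291/1.225 = 237.6 days.
Total: 270.0 + 237.6 days.

τ = 508 days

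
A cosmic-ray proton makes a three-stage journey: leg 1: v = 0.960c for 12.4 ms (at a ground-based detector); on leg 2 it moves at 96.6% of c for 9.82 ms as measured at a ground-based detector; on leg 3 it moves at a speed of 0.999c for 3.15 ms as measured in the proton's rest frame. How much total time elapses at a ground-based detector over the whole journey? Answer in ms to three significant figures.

Δt = 92.7 ms

Leg 1: 12.4 ms is already measured at a ground-based detector.
Leg 2: 9.82 ms is already measured at a ground-based detector.
Leg 3: γ = 1/√(1 − 0.999²) = 1/√0.001999 = 22.37; Δt_3 = 22.37 × 3.15 = 70.45 ms.
Total: 12.40 + 9.820 + 70.45 ms.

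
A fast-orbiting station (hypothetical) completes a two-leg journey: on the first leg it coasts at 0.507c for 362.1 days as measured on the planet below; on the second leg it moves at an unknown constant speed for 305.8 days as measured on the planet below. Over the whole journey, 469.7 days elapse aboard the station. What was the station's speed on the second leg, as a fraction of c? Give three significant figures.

Leg 1: γ = 1/√(1 − 0.507²) = 1/√0.7430 = 1.160; τ_1 = 362.1/1.160 = 312.1 days.
Leg 2: speed unknown; τ_2 = 305.8/γ_2.
Total proper time: 312.1 + τ_2 = 469.7, so τ_2 = 469.7 − 312.1 = 157.6 days.
γ_2 = 305.8/157.6 = 1.940; β = √(1 − 1/γ²) = √0.7344.

β = 0.857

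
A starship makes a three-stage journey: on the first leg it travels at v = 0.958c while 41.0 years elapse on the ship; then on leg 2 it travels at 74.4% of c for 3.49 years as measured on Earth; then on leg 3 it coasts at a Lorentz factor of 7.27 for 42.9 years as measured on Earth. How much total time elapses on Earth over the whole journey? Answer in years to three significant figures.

Leg 1: γ = 1/√(1 − 0.958²) = 1/√0.08224 = 3.487; Δt_1 = 3.487 × 41.0 = 143.0 years.
Leg 2: 3.49 years is already measured on Earth.
Leg 3: 42.9 years is already measured on Earth.
Total: 143.0 + 3.490 + 42.90 years.

Δt = 189 years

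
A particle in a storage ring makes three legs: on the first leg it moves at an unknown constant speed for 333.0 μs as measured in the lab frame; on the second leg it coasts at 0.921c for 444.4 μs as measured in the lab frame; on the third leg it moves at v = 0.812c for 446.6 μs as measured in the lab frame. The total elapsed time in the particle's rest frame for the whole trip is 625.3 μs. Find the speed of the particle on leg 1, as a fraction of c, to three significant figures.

Leg 1: speed unknown; τ_1 = 333.0/γ_1.
Leg 2: γ = 1/√(1 − 0.921²) = 1/√0.1518 = 2.567; τ_2 = 444.4/2.567 = 173.1 μs.
Leg 3: γ = 1/√(1 − 0.812²) = 1/√0.3407 = 1.713; τ_3 = 446.6/1.713 = 260.7 μs.
Total proper time: τ_1 + 173.1 + 260.7 = 625.3, so τ_1 = 625.3 − 433.8 = 191.5 μs.
γ_1 = 333.0/191.5 = 1.739; β = √(1 − 1/γ²) = √0.6692.

β = 0.818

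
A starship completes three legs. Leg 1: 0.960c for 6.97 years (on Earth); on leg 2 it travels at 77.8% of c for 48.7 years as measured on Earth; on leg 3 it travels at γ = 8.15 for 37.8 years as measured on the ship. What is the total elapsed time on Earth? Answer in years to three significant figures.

Δt = 364 years

Leg 1: 6.97 years is already measured on Earth.
Leg 2: 48.7 years is already measured on Earth.
Leg 3: γ = 8.15; Δt_3 = 8.150 × 37.8 = 308.1 years.
Total: 6.970 + 48.70 + 308.1 years.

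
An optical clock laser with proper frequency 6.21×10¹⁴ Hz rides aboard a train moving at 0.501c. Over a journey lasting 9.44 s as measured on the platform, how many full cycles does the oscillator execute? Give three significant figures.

N = 5.07×10¹⁵

γ = 1/√(1 − 0.501²) = 1/√0.7490 = 1.155
The oscillator's own cycle count is N = f × τ where τ is the proper time on the train. τ = Δt/γ = 9.44/1.155 = 8.170 s = 8.170×10⁰ s.
N = 6.21×10¹⁴ × 8.170×10⁰ = 5.073×10¹⁵.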